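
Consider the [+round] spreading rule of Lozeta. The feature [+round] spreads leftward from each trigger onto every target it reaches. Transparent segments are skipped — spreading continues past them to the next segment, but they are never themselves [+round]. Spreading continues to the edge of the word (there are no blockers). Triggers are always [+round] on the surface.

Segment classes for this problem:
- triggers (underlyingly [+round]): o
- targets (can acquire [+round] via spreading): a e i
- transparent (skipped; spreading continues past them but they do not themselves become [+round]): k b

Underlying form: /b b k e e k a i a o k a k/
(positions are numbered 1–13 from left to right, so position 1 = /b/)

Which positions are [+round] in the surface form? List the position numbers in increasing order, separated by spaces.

From /o/ at 10 leftward: 9 /a/ → [+round]; 8 /i/ → [+round]; 7 /a/ → [+round]; 6 /k/ transparent; 5 /e/ → [+round]; 4 /e/ → [+round]; 3 /k/ transparent; 2 /b/ transparent; 1 /b/ transparent; word edge.
Target with no active source: position 12 stays [-round].

4 5 7 8 9 10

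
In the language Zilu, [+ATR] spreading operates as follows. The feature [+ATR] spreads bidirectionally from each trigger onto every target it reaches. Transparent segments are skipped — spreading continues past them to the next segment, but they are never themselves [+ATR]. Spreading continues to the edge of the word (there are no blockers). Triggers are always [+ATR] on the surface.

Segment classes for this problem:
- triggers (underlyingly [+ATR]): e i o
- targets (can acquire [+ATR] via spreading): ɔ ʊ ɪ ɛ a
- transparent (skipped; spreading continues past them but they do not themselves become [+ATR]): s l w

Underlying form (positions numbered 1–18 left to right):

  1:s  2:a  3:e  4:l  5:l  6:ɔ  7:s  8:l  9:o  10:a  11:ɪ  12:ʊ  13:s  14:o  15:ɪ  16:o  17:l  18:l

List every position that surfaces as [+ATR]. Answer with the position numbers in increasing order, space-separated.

2 3 6 9 10 11 12 14 15 16

From /e/ at 3 rightward: 4 /l/ transparent; 5 /l/ transparent; 6 /ɔ/ → [+ATR]; 7 /s/ transparent; 8 /l/ transparent; 9 /o/ is itself a trigger — this domain ends here.
From /e/ at 3 leftward: 2 /a/ → [+ATR]; 1 /s/ transparent; word edge.
From /o/ at 9 rightward: 10 /a/ → [+ATR]; 11 /ɪ/ → [+ATR]; 12 /ʊ/ → [+ATR]; 13 /s/ transparent; 14 /o/ is itself a trigger — this domain ends here.
From /o/ at 9 leftward: 8 /l/ transparent; 7 /s/ transparent; 6 /ɔ/ → [+ATR]; 5 /l/ transparent; 4 /l/ transparent; 3 /e/ is itself a trigger — this domain ends here.
From /o/ at 14 rightward: 15 /ɪ/ → [+ATR]; 16 /o/ is itself a trigger — this domain ends here.
From /o/ at 14 leftward: 13 /s/ transparent; 12 /ʊ/ → [+ATR]; 11 /ɪ/ → [+ATR]; 10 /a/ → [+ATR]; 9 /o/ is itself a trigger — this domain ends here.
From /o/ at 16 rightward: 17 /l/ transparent; 18 /l/ transparent; word edge.
From /o/ at 16 leftward: 15 /ɪ/ → [+ATR]; 14 /o/ is itself a trigger — this domain ends here.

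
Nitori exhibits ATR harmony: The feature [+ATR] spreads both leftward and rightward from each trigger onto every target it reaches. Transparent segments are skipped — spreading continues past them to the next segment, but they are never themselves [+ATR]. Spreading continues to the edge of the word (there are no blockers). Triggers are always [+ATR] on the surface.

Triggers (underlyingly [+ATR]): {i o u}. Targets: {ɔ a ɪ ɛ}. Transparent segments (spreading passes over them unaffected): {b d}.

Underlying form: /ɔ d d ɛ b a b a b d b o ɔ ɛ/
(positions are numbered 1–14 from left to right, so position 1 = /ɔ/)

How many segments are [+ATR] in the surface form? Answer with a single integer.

7

From /o/ at 12 rightward: 13 /ɔ/ → [+ATR]; 14 /ɛ/ → [+ATR]; word edge.
From /o/ at 12 leftward: 11 /b/ transparent; 10 /d/ transparent; 9 /b/ transparent; 8 /a/ → [+ATR]; 7 /b/ transparent; 6 /a/ → [+ATR]; 5 /b/ transparent; 4 /ɛ/ → [+ATR]; 3 /d/ transparent; 2 /d/ transparent; 1 /ɔ/ → [+ATR]; word edge.
[+ATR] positions on the surface: 1 4 6 8 12 13 14.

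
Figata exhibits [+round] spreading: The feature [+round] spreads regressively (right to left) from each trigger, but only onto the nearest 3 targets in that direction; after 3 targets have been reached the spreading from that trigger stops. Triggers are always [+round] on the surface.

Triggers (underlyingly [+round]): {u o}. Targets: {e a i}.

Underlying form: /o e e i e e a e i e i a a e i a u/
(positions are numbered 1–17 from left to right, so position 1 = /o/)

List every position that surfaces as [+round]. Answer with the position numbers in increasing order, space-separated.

1 14 15 16 17

From /o/ at 1 leftward: word edge.
From /u/ at 17 leftward: 16 /a/ → [+round]; 15 /i/ → [+round]; 14 /e/ → [+round]; bound reached.
Targets with no active source: positions 2 3 4 5 6 7 8 9 10 11 12 13 stay [-round].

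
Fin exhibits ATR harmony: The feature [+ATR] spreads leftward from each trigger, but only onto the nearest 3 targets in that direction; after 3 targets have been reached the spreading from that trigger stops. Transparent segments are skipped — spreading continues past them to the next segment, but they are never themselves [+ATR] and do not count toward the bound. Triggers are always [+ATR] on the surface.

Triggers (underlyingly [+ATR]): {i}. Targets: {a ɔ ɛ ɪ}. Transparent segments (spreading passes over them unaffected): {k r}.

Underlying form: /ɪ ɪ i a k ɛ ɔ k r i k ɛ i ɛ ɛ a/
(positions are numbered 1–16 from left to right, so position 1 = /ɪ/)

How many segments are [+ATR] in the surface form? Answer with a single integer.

From /i/ at 3 leftward: 2 /ɪ/ → [+ATR]; 1 /ɪ/ → [+ATR]; word edge.
From /i/ at 10 leftward: 9 /r/ transparent; 8 /k/ transparent; 7 /ɔ/ → [+ATR]; 6 /ɛ/ → [+ATR]; 5 /k/ transparent; 4 /a/ → [+ATR]; bound reached.
From /i/ at 13 leftward: 12 /ɛ/ → [+ATR]; 11 /k/ transparent; 10 /i/ is itself a trigger — this domain ends here.
Targets with no active source: positions 14 15 16 stay [-ATR].
[+ATR] positions on the surface: 1 2 3 4 6 7 10 12 13.

9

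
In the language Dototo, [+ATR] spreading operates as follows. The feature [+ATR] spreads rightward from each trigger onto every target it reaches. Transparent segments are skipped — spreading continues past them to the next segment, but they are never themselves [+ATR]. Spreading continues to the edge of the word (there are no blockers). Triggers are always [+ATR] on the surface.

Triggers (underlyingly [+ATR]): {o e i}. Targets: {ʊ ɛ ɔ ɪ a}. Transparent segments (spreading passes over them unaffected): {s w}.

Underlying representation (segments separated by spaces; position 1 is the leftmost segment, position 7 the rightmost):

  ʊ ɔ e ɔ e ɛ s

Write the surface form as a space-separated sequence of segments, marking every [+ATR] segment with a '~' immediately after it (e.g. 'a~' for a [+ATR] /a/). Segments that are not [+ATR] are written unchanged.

From /e/ at 3 rightward: 4 /ɔ/ → [+ATR]; 5 /e/ is itself a trigger — this domain ends here.
From /e/ at 5 rightward: 6 /ɛ/ → [+ATR]; 7 /s/ transparent; word edge.
Targets with no active source: positions 1 2 stay [-ATR].
[+ATR] positions on the surface: 3 4 5 6.

ʊ ɔ e~ ɔ~ e~ ɛ~ s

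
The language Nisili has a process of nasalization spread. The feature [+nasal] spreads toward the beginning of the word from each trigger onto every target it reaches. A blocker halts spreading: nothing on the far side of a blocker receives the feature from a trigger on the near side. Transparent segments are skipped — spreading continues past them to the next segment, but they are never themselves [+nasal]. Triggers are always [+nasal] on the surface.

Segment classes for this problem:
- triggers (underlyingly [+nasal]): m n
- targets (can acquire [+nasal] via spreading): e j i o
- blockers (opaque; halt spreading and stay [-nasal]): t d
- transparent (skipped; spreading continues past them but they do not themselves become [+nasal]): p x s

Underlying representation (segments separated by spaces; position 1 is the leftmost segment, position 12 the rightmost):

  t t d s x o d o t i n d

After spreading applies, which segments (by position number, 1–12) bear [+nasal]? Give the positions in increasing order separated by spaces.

10 11

From /n/ at 11 leftward: 10 /i/ → [+nasal]; 9 /t/ blocks.
Targets with no active source: positions 6 8 stay [-nasal].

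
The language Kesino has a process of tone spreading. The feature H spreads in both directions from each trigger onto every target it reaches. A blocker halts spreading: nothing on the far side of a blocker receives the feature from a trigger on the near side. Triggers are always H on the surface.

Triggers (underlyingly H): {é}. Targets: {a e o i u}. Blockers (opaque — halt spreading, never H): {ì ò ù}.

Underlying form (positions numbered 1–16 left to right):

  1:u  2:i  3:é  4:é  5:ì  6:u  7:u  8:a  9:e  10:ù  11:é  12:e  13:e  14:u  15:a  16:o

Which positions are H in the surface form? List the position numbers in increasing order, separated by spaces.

1 2 3 4 11 12 13 14 15 16

From /é/ at 3 rightward: 4 /é/ is itself a trigger — this domain ends here.
From /é/ at 3 leftward: 2 /i/ → H; 1 /u/ → H; word edge.
From /é/ at 4 rightward: 5 /ì/ blocks.
From /é/ at 4 leftward: 3 /é/ is itself a trigger — this domain ends here.
From /é/ at 11 rightward: 12 /e/ → H; 13 /e/ → H; 14 /u/ → H; 15 /a/ → H; 16 /o/ → H; word edge.
From /é/ at 11 leftward: 10 /ù/ blocks.
Targets with no active source: positions 6 7 8 9 stay [-high tone].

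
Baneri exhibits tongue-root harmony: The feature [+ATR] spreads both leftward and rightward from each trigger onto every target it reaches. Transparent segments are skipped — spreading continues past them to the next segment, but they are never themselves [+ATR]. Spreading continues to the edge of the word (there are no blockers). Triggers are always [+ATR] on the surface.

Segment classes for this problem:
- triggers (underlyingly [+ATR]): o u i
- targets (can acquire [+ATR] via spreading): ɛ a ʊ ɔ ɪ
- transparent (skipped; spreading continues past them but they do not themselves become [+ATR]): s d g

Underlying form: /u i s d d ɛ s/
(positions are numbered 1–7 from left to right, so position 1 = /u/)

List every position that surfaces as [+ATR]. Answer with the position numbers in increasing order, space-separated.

From /u/ at 1 rightward: 2 /i/ is itself a trigger — this domain ends here.
From /u/ at 1 leftward: word edge.
From /i/ at 2 rightward: 3 /s/ transparent; 4 /d/ transparent; 5 /d/ transparent; 6 /ɛ/ → [+ATR]; 7 /s/ transparent; word edge.
From /i/ at 2 leftward: 1 /u/ is itself a trigger — this domain ends here.

1 2 6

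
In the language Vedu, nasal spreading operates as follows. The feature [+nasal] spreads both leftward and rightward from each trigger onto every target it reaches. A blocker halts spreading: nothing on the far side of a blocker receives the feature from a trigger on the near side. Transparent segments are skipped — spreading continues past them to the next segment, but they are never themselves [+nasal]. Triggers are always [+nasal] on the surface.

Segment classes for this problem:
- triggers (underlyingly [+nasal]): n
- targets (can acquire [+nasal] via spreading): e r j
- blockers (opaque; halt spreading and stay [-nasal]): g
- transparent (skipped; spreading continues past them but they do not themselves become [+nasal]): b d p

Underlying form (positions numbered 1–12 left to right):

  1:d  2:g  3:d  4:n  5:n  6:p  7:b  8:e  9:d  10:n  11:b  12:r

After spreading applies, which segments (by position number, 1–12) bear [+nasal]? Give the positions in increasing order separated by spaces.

From /n/ at 4 rightward: 5 /n/ is itself a trigger — this domain ends here.
From /n/ at 4 leftward: 3 /d/ transparent; 2 /g/ blocks.
From /n/ at 5 rightward: 6 /p/ transparent; 7 /b/ transparent; 8 /e/ → [+nasal]; 9 /d/ transparent; 10 /n/ is itself a trigger — this domain ends here.
From /n/ at 5 leftward: 4 /n/ is itself a trigger — this domain ends here.
From /n/ at 10 rightward: 11 /b/ transparent; 12 /r/ → [+nasal]; word edge.
From /n/ at 10 leftward: 9 /d/ transparent; 8 /e/ → [+nasal]; 7 /b/ transparent; 6 /p/ transparent; 5 /n/ is itself a trigger — this domain ends here.

4 5 8 10 12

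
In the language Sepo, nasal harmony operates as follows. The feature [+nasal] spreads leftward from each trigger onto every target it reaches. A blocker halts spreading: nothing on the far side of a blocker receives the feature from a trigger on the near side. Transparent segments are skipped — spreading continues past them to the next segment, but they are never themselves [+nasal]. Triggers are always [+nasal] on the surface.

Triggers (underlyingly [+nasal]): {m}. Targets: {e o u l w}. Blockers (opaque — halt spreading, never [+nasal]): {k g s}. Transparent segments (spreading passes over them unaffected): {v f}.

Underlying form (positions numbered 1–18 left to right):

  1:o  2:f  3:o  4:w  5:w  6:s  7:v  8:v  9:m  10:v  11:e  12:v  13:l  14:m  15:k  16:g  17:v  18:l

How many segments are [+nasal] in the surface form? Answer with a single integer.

4

From /m/ at 9 leftward: 8 /v/ transparent; 7 /v/ transparent; 6 /s/ blocks.
From /m/ at 14 leftward: 13 /l/ → [+nasal]; 12 /v/ transparent; 11 /e/ → [+nasal]; 10 /v/ transparent; 9 /m/ is itself a trigger — this domain ends here.
Targets with no active source: positions 1 3 4 5 18 stay [-nasal].
[+nasal] positions on the surface: 9 11 13 14.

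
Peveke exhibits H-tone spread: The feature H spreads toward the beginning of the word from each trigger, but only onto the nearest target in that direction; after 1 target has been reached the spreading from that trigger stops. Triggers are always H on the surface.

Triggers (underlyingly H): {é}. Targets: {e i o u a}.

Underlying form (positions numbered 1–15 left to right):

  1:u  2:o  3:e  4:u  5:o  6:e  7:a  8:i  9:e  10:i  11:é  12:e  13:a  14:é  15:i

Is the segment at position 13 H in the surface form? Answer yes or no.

yes

From /é/ at 11 leftward: 10 /i/ → H; bound reached.
From /é/ at 14 leftward: 13 /a/ → H; bound reached.
Targets with no active source: positions 1 2 3 4 5 6 7 8 9 12 15 stay [-high tone].
H positions on the surface: 10 11 13 14.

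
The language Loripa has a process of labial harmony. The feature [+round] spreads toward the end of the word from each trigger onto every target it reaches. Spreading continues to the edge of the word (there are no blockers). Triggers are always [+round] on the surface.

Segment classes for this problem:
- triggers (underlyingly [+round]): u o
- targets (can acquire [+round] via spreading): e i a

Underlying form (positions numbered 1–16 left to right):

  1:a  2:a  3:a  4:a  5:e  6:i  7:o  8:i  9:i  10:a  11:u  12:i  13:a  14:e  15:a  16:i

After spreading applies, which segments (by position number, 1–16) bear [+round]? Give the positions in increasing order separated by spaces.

7 8 9 10 11 12 13 14 15 16

From /o/ at 7 rightward: 8 /i/ → [+round]; 9 /i/ → [+round]; 10 /a/ → [+round]; 11 /u/ is itself a trigger — this domain ends here.
From /u/ at 11 rightward: 12 /i/ → [+round]; 13 /a/ → [+round]; 14 /e/ → [+round]; 15 /a/ → [+round]; 16 /i/ → [+round]; word edge.
Targets with no active source: positions 1 2 3 4 5 6 stay [-round].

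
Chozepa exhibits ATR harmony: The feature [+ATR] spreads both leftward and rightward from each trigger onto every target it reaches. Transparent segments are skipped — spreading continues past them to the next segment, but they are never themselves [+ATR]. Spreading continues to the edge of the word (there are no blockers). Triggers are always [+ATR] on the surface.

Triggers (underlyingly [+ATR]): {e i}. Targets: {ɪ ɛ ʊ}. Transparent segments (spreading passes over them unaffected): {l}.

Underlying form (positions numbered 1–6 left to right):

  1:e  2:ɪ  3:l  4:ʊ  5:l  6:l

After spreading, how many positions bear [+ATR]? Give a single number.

3

From /e/ at 1 rightward: 2 /ɪ/ → [+ATR]; 3 /l/ transparent; 4 /ʊ/ → [+ATR]; 5 /l/ transparent; 6 /l/ transparent; word edge.
From /e/ at 1 leftward: word edge.
[+ATR] positions on the surface: 1 2 4.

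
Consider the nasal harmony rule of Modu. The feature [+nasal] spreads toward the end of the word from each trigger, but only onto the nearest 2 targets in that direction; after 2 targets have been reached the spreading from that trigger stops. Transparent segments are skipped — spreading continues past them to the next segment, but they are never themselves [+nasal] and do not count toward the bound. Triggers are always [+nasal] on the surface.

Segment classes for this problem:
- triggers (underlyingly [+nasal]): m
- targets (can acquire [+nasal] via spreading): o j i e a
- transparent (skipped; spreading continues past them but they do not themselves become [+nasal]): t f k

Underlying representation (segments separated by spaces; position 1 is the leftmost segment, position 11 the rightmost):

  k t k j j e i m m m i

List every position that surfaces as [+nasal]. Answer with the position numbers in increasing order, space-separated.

8 9 10 11

From /m/ at 8 rightward: 9 /m/ is itself a trigger — this domain ends here.
From /m/ at 9 rightward: 10 /m/ is itself a trigger — this domain ends here.
From /m/ at 10 rightward: 11 /i/ → [+nasal]; word edge.
Targets with no active source: positions 4 5 6 7 stay [-nasal].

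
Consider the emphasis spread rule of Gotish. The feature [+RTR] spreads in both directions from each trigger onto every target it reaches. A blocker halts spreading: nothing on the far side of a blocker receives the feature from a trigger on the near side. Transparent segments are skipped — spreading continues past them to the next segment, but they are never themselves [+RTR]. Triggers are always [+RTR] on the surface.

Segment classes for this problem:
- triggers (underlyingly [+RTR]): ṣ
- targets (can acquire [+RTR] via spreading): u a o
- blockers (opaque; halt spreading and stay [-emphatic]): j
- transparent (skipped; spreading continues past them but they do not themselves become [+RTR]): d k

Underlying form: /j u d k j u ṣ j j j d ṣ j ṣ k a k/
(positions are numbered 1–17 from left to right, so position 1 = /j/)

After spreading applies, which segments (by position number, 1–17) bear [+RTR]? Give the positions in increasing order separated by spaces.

6 7 12 14 16

From /ṣ/ at 7 rightward: 8 /j/ blocks.
From /ṣ/ at 7 leftward: 6 /u/ → [+RTR]; 5 /j/ blocks.
From /ṣ/ at 12 rightward: 13 /j/ blocks.
From /ṣ/ at 12 leftward: 11 /d/ transparent; 10 /j/ blocks.
From /ṣ/ at 14 rightward: 15 /k/ transparent; 16 /a/ → [+RTR]; 17 /k/ transparent; word edge.
From /ṣ/ at 14 leftward: 13 /j/ blocks.
Target with no active source: position 2 stays [-emphatic].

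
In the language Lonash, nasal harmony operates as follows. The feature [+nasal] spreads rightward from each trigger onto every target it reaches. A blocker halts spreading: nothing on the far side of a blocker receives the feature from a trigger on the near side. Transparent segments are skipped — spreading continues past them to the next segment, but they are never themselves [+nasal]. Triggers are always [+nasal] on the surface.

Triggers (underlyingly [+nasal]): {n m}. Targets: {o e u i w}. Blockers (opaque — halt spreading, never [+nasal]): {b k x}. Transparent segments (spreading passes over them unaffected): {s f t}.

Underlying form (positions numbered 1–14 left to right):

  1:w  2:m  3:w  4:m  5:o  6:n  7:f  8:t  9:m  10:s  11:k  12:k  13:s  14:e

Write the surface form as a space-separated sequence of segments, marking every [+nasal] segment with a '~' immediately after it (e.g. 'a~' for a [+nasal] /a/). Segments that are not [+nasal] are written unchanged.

w m~ w~ m~ o~ n~ f t m~ s k k s e

From /m/ at 2 rightward: 3 /w/ → [+nasal]; 4 /m/ is itself a trigger — this domain ends here.
From /m/ at 4 rightward: 5 /o/ → [+nasal]; 6 /n/ is itself a trigger — this domain ends here.
From /n/ at 6 rightward: 7 /f/ transparent; 8 /t/ transparent; 9 /m/ is itself a trigger — this domain ends here.
From /m/ at 9 rightward: 10 /s/ transparent; 11 /k/ blocks.
Targets with no active source: positions 1 14 stay [-nasal].
[+nasal] positions on the surface: 2 3 4 5 6 9.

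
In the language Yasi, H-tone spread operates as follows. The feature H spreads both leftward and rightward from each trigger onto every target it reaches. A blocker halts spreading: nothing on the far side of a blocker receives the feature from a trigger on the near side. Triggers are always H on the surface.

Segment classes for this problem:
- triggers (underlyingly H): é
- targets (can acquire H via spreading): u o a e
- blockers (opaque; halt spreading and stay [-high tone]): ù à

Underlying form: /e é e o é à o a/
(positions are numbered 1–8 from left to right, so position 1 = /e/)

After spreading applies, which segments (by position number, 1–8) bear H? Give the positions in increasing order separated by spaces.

From /é/ at 2 rightward: 3 /e/ → H; 4 /o/ → H; 5 /é/ is itself a trigger — this domain ends here.
From /é/ at 2 leftward: 1 /e/ → H; word edge.
From /é/ at 5 rightward: 6 /à/ blocks.
From /é/ at 5 leftward: 4 /o/ → H; 3 /e/ → H; 2 /é/ is itself a trigger — this domain ends here.
Targets with no active source: positions 7 8 stay [-high tone].

1 2 3 4 5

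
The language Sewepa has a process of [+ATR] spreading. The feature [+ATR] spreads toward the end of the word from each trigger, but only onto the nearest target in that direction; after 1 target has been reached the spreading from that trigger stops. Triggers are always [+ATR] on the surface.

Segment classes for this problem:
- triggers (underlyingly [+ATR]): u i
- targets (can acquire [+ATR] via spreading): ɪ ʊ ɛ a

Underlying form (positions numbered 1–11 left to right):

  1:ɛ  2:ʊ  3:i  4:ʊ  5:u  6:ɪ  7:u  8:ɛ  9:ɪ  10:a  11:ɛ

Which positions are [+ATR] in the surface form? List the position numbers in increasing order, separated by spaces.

From /i/ at 3 rightward: 4 /ʊ/ → [+ATR]; bound reached.
From /u/ at 5 rightward: 6 /ɪ/ → [+ATR]; bound reached.
From /u/ at 7 rightward: 8 /ɛ/ → [+ATR]; bound reached.
Targets with no active source: positions 1 2 9 10 11 stay [-ATR].

3 4 5 6 7 8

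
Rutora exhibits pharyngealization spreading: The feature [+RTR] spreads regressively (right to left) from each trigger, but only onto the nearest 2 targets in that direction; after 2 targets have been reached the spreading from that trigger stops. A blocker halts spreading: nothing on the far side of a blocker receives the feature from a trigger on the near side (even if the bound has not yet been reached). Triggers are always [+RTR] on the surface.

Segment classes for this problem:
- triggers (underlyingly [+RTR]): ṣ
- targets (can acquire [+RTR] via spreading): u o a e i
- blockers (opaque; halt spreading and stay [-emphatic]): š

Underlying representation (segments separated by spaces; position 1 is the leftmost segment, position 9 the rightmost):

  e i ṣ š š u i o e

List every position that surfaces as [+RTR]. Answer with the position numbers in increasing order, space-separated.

1 2 3

From /ṣ/ at 3 leftward: 2 /i/ → [+RTR]; 1 /e/ → [+RTR]; bound reached.
Targets with no active source: positions 6 7 8 9 stay [-emphatic].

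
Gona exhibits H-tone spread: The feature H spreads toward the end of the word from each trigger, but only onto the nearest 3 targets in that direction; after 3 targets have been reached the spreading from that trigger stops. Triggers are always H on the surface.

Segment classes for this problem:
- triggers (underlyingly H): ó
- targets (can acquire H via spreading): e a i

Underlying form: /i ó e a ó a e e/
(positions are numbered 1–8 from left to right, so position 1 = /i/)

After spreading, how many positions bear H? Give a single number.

From /ó/ at 2 rightward: 3 /e/ → H; 4 /a/ → H; 5 /ó/ is itself a trigger — this domain ends here.
From /ó/ at 5 rightward: 6 /a/ → H; 7 /e/ → H; 8 /e/ → H; bound reached.
Target with no active source: position 1 stays [-high tone].
H positions on the surface: 2 3 4 5 6 7 8.

7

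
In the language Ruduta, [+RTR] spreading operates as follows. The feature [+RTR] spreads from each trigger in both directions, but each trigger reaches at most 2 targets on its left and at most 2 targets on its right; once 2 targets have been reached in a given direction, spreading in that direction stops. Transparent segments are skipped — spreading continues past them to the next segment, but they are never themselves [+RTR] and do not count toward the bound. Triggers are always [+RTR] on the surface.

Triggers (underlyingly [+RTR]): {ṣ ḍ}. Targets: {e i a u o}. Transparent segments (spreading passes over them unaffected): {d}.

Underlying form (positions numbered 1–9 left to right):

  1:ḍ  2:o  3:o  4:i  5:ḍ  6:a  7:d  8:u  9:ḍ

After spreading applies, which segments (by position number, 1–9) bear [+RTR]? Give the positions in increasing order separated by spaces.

From /ḍ/ at 1 rightward: 2 /o/ → [+RTR]; 3 /o/ → [+RTR]; bound reached.
From /ḍ/ at 1 leftward: word edge.
From /ḍ/ at 5 rightward: 6 /a/ → [+RTR]; 7 /d/ transparent; 8 /u/ → [+RTR]; bound reached.
From /ḍ/ at 5 leftward: 4 /i/ → [+RTR]; 3 /o/ → [+RTR]; bound reached.
From /ḍ/ at 9 rightward: word edge.
From /ḍ/ at 9 leftward: 8 /u/ → [+RTR]; 7 /d/ transparent; 6 /a/ → [+RTR]; bound reached.

1 2 3 4 5 6 8 9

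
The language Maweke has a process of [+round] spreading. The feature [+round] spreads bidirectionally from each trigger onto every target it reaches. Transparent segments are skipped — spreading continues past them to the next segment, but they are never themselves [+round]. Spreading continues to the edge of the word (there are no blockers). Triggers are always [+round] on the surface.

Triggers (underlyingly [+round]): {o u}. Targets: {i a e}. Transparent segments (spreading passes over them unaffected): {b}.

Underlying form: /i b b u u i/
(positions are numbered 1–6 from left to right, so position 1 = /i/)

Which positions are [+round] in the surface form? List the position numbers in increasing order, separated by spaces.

1 4 5 6

From /u/ at 4 rightward: 5 /u/ is itself a trigger — this domain ends here.
From /u/ at 4 leftward: 3 /b/ transparent; 2 /b/ transparent; 1 /i/ → [+round]; word edge.
From /u/ at 5 rightward: 6 /i/ → [+round]; word edge.
From /u/ at 5 leftward: 4 /u/ is itself a trigger — this domain ends here.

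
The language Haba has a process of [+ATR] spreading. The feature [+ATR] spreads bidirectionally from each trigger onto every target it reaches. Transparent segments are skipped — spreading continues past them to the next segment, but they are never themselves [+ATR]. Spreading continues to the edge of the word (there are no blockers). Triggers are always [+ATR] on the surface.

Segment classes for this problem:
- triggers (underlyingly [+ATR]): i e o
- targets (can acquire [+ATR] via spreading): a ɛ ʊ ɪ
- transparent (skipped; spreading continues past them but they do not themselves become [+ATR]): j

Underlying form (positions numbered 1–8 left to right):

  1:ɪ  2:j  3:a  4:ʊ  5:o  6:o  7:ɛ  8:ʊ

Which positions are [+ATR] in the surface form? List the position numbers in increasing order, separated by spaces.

From /o/ at 5 rightward: 6 /o/ is itself a trigger — this domain ends here.
From /o/ at 5 leftward: 4 /ʊ/ → [+ATR]; 3 /a/ → [+ATR]; 2 /j/ transparent; 1 /ɪ/ → [+ATR]; word edge.
From /o/ at 6 rightward: 7 /ɛ/ → [+ATR]; 8 /ʊ/ → [+ATR]; word edge.
From /o/ at 6 leftward: 5 /o/ is itself a trigger — this domain ends here.

1 3 4 5 6 7 8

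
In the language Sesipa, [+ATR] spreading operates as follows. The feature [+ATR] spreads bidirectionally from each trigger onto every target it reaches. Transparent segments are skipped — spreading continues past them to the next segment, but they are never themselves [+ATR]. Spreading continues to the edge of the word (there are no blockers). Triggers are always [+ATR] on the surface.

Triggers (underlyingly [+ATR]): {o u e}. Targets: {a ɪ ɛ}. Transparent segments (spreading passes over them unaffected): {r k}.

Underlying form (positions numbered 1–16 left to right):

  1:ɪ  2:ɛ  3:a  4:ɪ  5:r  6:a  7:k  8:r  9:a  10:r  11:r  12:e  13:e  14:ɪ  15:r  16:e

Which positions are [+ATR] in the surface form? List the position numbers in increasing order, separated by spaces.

1 2 3 4 6 9 12 13 14 16

From /e/ at 12 rightward: 13 /e/ is itself a trigger — this domain ends here.
From /e/ at 12 leftward: 11 /r/ transparent; 10 /r/ transparent; 9 /a/ → [+ATR]; 8 /r/ transparent; 7 /k/ transparent; 6 /a/ → [+ATR]; 5 /r/ transparent; 4 /ɪ/ → [+ATR]; 3 /a/ → [+ATR]; 2 /ɛ/ → [+ATR]; 1 /ɪ/ → [+ATR]; word edge.
From /e/ at 13 rightward: 14 /ɪ/ → [+ATR]; 15 /r/ transparent; 16 /e/ is itself a trigger — this domain ends here.
From /e/ at 13 leftward: 12 /e/ is itself a trigger — this domain ends here.
From /e/ at 16 rightward: word edge.
From /e/ at 16 leftward: 15 /r/ transparent; 14 /ɪ/ → [+ATR]; 13 /e/ is itself a trigger — this domain ends here.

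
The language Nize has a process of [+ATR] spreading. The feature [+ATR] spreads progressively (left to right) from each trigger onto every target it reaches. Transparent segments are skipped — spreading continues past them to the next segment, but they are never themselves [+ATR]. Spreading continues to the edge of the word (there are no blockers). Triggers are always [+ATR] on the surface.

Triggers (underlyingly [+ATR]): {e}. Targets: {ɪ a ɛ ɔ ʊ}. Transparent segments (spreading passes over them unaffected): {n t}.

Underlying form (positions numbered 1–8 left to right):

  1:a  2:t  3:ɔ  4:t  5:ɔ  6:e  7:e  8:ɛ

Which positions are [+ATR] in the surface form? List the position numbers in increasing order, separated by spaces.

From /e/ at 6 rightward: 7 /e/ is itself a trigger — this domain ends here.
From /e/ at 7 rightward: 8 /ɛ/ → [+ATR]; word edge.
Targets with no active source: positions 1 3 5 stay [-ATR].

6 7 8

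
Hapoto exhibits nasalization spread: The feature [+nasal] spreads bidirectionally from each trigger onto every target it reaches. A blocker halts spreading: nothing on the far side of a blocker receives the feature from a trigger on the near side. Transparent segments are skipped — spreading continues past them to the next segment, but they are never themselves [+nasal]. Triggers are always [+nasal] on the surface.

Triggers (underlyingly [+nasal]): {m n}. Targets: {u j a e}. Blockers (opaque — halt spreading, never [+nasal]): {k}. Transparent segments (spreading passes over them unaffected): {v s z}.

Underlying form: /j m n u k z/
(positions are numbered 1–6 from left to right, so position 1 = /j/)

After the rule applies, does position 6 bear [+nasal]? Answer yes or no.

no

From /m/ at 2 rightward: 3 /n/ is itself a trigger — this domain ends here.
From /m/ at 2 leftward: 1 /j/ → [+nasal]; word edge.
From /n/ at 3 rightward: 4 /u/ → [+nasal]; 5 /k/ blocks.
From /n/ at 3 leftward: 2 /m/ is itself a trigger — this domain ends here.
[+nasal] positions on the surface: 1 2 3 4.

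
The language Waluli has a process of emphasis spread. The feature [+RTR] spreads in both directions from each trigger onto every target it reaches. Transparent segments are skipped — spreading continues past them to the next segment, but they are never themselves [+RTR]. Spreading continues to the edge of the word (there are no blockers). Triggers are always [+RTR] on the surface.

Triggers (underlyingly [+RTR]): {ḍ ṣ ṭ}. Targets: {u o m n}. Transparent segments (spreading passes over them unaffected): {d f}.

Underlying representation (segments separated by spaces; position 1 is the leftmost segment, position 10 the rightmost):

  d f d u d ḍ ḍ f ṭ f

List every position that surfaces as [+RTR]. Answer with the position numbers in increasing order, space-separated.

From /ḍ/ at 6 rightward: 7 /ḍ/ is itself a trigger — this domain ends here.
From /ḍ/ at 6 leftward: 5 /d/ transparent; 4 /u/ → [+RTR]; 3 /d/ transparent; 2 /f/ transparent; 1 /d/ transparent; word edge.
From /ḍ/ at 7 rightward: 8 /f/ transparent; 9 /ṭ/ is itself a trigger — this domain ends here.
From /ḍ/ at 7 leftward: 6 /ḍ/ is itself a trigger — this domain ends here.
From /ṭ/ at 9 rightward: 10 /f/ transparent; word edge.
From /ṭ/ at 9 leftward: 8 /f/ transparent; 7 /ḍ/ is itself a trigger — this domain ends here.

4 6 7 9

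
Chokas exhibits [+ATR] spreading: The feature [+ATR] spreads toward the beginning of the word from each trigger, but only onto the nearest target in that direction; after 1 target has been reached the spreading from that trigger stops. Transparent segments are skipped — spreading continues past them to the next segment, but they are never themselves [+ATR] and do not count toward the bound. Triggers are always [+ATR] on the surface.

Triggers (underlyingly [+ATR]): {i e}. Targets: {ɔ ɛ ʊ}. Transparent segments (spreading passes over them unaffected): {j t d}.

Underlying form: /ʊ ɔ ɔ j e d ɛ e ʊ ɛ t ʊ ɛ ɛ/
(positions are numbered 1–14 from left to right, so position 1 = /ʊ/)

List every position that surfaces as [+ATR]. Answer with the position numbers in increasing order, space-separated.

3 5 7 8

From /e/ at 5 leftward: 4 /j/ transparent; 3 /ɔ/ → [+ATR]; bound reached.
From /e/ at 8 leftward: 7 /ɛ/ → [+ATR]; bound reached.
Targets with no active source: positions 1 2 9 10 12 13 14 stay [-ATR].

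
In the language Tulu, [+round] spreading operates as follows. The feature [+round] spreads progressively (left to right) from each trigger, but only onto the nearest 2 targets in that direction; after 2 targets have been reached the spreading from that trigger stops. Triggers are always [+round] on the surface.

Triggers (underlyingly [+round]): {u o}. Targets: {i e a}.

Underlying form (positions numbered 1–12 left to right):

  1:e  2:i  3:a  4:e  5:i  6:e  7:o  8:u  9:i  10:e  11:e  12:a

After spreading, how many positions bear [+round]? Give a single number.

4

From /o/ at 7 rightward: 8 /u/ is itself a trigger — this domain ends here.
From /u/ at 8 rightward: 9 /i/ → [+round]; 10 /e/ → [+round]; bound reached.
Targets with no active source: positions 1 2 3 4 5 6 11 12 stay [-round].
[+round] positions on the surface: 7 8 9 10.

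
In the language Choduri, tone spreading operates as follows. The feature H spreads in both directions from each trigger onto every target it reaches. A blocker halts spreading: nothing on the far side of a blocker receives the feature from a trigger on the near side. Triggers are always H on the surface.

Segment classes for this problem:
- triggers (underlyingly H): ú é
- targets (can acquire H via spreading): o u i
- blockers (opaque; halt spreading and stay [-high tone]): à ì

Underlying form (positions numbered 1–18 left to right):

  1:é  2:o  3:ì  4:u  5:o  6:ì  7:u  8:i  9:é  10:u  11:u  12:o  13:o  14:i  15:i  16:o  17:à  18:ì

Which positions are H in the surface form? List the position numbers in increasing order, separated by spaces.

1 2 7 8 9 10 11 12 13 14 15 16

From /é/ at 1 rightward: 2 /o/ → H; 3 /ì/ blocks.
From /é/ at 1 leftward: word edge.
From /é/ at 9 rightward: 10 /u/ → H; 11 /u/ → H; 12 /o/ → H; 13 /o/ → H; 14 /i/ → H; 15 /i/ → H; 16 /o/ → H; 17 /à/ blocks.
From /é/ at 9 leftward: 8 /i/ → H; 7 /u/ → H; 6 /ì/ blocks.
Targets with no active source: positions 4 5 stay [-high tone].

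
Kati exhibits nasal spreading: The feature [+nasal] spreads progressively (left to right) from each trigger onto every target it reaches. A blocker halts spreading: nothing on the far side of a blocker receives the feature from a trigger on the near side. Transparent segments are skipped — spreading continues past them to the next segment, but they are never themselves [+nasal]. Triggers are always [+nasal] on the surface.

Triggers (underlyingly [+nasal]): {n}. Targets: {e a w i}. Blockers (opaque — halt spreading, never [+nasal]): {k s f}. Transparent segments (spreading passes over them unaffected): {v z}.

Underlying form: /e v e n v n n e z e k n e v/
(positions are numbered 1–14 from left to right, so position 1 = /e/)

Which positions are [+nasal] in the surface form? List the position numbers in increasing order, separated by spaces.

From /n/ at 4 rightward: 5 /v/ transparent; 6 /n/ is itself a trigger — this domain ends here.
From /n/ at 6 rightward: 7 /n/ is itself a trigger — this domain ends here.
From /n/ at 7 rightward: 8 /e/ → [+nasal]; 9 /z/ transparent; 10 /e/ → [+nasal]; 11 /k/ blocks.
From /n/ at 12 rightward: 13 /e/ → [+nasal]; 14 /v/ transparent; word edge.
Targets with no active source: positions 1 3 stay [-nasal].

4 6 7 8 10 12 13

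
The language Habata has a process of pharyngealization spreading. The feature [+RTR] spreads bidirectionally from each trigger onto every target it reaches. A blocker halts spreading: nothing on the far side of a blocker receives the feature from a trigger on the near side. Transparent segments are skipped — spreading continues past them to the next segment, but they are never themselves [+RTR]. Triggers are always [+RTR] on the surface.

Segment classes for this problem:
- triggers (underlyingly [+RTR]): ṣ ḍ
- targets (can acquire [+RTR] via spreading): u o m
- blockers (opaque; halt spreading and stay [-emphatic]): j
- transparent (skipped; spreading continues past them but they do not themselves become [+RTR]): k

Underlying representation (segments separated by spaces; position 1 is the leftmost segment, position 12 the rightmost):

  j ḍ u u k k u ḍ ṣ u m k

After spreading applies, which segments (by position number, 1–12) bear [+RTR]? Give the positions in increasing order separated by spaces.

2 3 4 7 8 9 10 11

From /ḍ/ at 2 rightward: 3 /u/ → [+RTR]; 4 /u/ → [+RTR]; 5 /k/ transparent; 6 /k/ transparent; 7 /u/ → [+RTR]; 8 /ḍ/ is itself a trigger — this domain ends here.
From /ḍ/ at 2 leftward: 1 /j/ blocks.
From /ḍ/ at 8 rightward: 9 /ṣ/ is itself a trigger — this domain ends here.
From /ḍ/ at 8 leftward: 7 /u/ → [+RTR]; 6 /k/ transparent; 5 /k/ transparent; 4 /u/ → [+RTR]; 3 /u/ → [+RTR]; 2 /ḍ/ is itself a trigger — this domain ends here.
From /ṣ/ at 9 rightward: 10 /u/ → [+RTR]; 11 /m/ → [+RTR]; 12 /k/ transparent; word edge.
From /ṣ/ at 9 leftward: 8 /ḍ/ is itself a trigger — this domain ends here.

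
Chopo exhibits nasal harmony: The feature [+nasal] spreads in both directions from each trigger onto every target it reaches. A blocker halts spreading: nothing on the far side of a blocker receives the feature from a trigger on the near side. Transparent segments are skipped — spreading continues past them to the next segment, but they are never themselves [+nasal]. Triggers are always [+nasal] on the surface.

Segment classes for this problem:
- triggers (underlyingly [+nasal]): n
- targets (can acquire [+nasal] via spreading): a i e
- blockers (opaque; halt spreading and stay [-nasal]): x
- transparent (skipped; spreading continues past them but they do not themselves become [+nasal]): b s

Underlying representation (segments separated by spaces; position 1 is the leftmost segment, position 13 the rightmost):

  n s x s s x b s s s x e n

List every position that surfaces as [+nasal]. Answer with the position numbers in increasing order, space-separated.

1 12 13

From /n/ at 1 rightward: 2 /s/ transparent; 3 /x/ blocks.
From /n/ at 1 leftward: word edge.
From /n/ at 13 rightward: word edge.
From /n/ at 13 leftward: 12 /e/ → [+nasal]; 11 /x/ blocks.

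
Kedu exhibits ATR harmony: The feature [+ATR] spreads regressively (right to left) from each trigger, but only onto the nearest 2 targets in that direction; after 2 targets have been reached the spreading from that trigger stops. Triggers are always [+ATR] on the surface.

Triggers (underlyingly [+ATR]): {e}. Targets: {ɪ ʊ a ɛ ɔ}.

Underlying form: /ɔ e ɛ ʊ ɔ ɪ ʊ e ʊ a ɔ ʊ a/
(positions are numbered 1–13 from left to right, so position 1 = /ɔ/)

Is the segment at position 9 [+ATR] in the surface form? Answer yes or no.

no

From /e/ at 2 leftward: 1 /ɔ/ → [+ATR]; word edge.
From /e/ at 8 leftward: 7 /ʊ/ → [+ATR]; 6 /ɪ/ → [+ATR]; bound reached.
Targets with no active source: positions 3 4 5 9 10 11 12 13 stay [-ATR].
[+ATR] positions on the surface: 1 2 6 7 8.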